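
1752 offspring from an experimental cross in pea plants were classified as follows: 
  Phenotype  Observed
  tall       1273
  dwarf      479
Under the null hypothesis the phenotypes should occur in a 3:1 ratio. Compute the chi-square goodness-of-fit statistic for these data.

5.117

Expected counts for N = 1752 under a 3:1 ratio (total parts = 4):
  tall: 1752 × 3/4 = 1314
  dwarf: 1752 × 1/4 = 438
χ² = Σ (O − E)² / E
  tall: (1273 − 1314)² / 1314 = 1.2793
  dwarf: (479 − 438)² / 438 = 3.8379
χ² = 1.2793 + 3.8379 = 5.1172 ≈ 5.117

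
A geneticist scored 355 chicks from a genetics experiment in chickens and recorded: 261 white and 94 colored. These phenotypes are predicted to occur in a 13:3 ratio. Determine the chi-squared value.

Expected counts for N = 355 under a 13:3 ratio (total parts = 16):
  white: 355 × 13/16 = 288.4375
  colored: 355 × 3/16 = 66.5625
χ² = Σ (O − E)² / E
  white: (261 − 288.4375)² / 288.4375 = 2.6100
  colored: (94 − 66.5625)² / 66.5625 = 11.3099
χ² = 2.6100 + 11.3099 = 13.9199 ≈ 13.920

13.920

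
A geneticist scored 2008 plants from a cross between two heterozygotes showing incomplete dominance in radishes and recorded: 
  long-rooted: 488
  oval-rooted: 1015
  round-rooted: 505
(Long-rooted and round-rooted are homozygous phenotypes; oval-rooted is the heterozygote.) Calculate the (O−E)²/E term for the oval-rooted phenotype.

0.121

With incomplete dominance, a heterozygote × heterozygote cross gives a 1:2:1 phenotypic ratio.
The 1:2:1 ratio has 4 parts, so with N = 2008 the expected counts are:
  long-rooted: 2008 × 1/4 = 502
  oval-rooted: 2008 × 2/4 = 1004
  round-rooted: 2008 × 1/4 = 502
Contribution of oval-rooted: (1015 − 1004)² / 1004 = 0.1205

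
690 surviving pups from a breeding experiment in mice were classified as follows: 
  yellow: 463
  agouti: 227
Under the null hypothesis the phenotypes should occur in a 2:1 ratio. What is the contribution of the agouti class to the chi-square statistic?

The 2:1 ratio has 3 parts, so with N = 690 the expected counts are:
  yellow: 690 × 2/3 = 460
  agouti: 690 × 1/3 = 230
Contribution of agouti: (227 − 230)² / 230 = 0.0391

0.039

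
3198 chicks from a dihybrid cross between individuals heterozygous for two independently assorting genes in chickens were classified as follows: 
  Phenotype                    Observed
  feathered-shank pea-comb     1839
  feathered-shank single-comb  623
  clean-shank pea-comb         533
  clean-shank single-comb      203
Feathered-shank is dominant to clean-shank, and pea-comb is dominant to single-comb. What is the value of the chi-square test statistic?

A dihybrid F₂ with independent assortment and complete dominance at both loci gives a 9:3:3:1 phenotypic ratio.
Total ratio parts = 16. Expected numbers out of 3198:
  feathered-shank pea-comb: 3198 × 9/16 = 1798.875
  feathered-shank single-comb: 3198 × 3/16 = 599.625
  clean-shank pea-comb: 3198 × 3/16 = 599.625
  clean-shank single-comb: 3198 × 1/16 = 199.875
χ² = Σ (O − E)² / E
  feathered-shank pea-comb: (1839 − 1798.875)² / 1798.875 = 0.8950
  feathered-shank single-comb: (623 − 599.625)² / 599.625 = 0.9112
  clean-shank pea-comb: (533 − 599.625)² / 599.625 = 7.4028
  clean-shank single-comb: (203 − 199.875)² / 199.875 = 0.0489
χ² = 0.8950 + 0.9112 + 7.4028 + 0.0489 = 9.2579 ≈ 9.258

9.258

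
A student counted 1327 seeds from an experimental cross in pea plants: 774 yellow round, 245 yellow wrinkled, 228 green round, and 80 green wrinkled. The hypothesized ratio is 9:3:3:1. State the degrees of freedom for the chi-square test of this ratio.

A goodness-of-fit test with 4 phenotype classes has df = 4 − 1 = 3.

3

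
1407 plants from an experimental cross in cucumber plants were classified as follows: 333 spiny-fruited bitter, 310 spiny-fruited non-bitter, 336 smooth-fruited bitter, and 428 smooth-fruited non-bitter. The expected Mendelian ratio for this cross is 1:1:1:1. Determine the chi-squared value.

23.189

Under the 1:1:1:1 hypothesis (Σ ratio = 4, N = 1407):
  spiny-fruited bitter: 1407 × 1/4 = 351.75
  spiny-fruited non-bitter: 1407 × 1/4 = 351.75
  smooth-fruited bitter: 1407 × 1/4 = 351.75
  smooth-fruited non-bitter: 1407 × 1/4 = 351.75
χ² = Σ (O − E)² / E
  spiny-fruited bitter: (333 − 351.75)² / 351.75 = 0.9995
  spiny-fruited non-bitter: (310 − 351.75)² / 351.75 = 4.9554
  smooth-fruited bitter: (336 − 351.75)² / 351.75 = 0.7052
  smooth-fruited non-bitter: (428 − 351.75)² / 351.75 = 16.5290
χ² = 0.9995 + 4.9554 + 0.7052 + 16.5290 = 23.1891 ≈ 23.189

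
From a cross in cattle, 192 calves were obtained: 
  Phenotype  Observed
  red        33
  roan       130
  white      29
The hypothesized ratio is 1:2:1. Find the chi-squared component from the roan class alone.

12.042

Total ratio parts = 4. Expected numbers out of 192:
  red: 192 × 1/4 = 48
  roan: 192 × 2/4 = 96
  white: 192 × 1/4 = 48
Contribution of roan: (130 − 96)² / 96 = 12.0417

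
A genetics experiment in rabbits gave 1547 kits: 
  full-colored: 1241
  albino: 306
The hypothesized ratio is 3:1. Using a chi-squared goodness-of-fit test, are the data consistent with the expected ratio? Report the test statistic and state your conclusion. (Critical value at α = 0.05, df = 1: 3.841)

Total ratio parts = 4. Expected numbers out of 1547:
  full-colored: 1547 × 3/4 = 1160.25
  albino: 1547 × 1/4 = 386.75
χ² = Σ (O − E)² / E
  full-colored: (1241 − 1160.25)² / 1160.25 = 5.6200
  albino: (306 − 386.75)² / 386.75 = 16.8599
χ² = 5.6200 + 16.8599 = 22.4799 ≈ 22.480
Degrees of freedom = 2 − 1 = 1; critical value at α = 0.05 is 3.841.
Since 22.480 > 3.841, we reject the null hypothesis — the data do not fit the 3:1 ratio.

22.480; not consistent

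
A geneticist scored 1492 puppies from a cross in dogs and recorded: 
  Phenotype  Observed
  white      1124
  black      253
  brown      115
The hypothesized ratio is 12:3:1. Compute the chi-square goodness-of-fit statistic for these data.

Total ratio parts = 16. Expected numbers out of 1492:
  white: 1492 × 12/16 = 1119
  black: 1492 × 3/16 = 279.75
  brown: 1492 × 1/16 = 93.25
χ² = Σ (O − E)² / E
  white: (1124 − 1119)² / 1119 = 0.0223
  black: (253 − 279.75)² / 279.75 = 2.5579
  brown: (115 − 93.25)² / 93.25 = 5.0731
χ² = 0.0223 + 2.5579 + 5.0731 = 7.6533 ≈ 7.653

7.653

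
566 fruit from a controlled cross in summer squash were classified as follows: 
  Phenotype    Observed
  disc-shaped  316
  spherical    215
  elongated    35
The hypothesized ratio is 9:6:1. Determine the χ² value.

The 9:6:1 ratio has 16 parts, so with N = 566 the expected counts are:
  disc-shaped: 566 × 9/16 = 318.375
  spherical: 566 × 6/16 = 212.25
  elongated: 566 × 1/16 = 35.375
χ² = Σ (O − E)² / E
  disc-shaped: (316 − 318.375)² / 318.375 = 0.0177
  spherical: (215 − 212.25)² / 212.25 = 0.0356
  elongated: (35 − 35.375)² / 35.375 = 0.0040
χ² = 0.0177 + 0.0356 + 0.0040 = 0.0573 ≈ 0.057

0.057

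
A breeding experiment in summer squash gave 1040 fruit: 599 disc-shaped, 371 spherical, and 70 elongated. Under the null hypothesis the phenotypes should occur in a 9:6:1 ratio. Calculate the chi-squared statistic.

1.645

Under the 9:6:1 hypothesis (Σ ratio = 16, N = 1040):
  disc-shaped: 1040 × 9/16 = 585
  spherical: 1040 × 6/16 = 390
  elongated: 1040 × 1/16 = 65
χ² = Σ (O − E)² / E
  disc-shaped: (599 − 585)² / 585 = 0.3350
  spherical: (371 − 390)² / 390 = 0.9256
  elongated: (70 − 65)² / 65 = 0.3846
χ² = 0.3350 + 0.9256 + 0.3846 = 1.6452 ≈ 1.645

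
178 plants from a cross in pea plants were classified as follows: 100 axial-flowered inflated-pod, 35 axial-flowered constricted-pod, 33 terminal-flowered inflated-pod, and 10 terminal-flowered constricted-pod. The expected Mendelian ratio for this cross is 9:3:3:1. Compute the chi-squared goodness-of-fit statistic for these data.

Under the 9:3:3:1 hypothesis (Σ ratio = 16, N = 178):
  axial-flowered inflated-pod: 178 × 9/16 = 100.125
  axial-flowered constricted-pod: 178 × 3/16 = 33.375
  terminal-flowered inflated-pod: 178 × 3/16 = 33.375
  terminal-flowered constricted-pod: 178 × 1/16 = 11.125
χ² = Σ (O − E)² / E
  axial-flowered inflated-pod: (100 − 100.125)² / 100.125 = 0.0002
  axial-flowered constricted-pod: (35 − 33.375)² / 33.375 = 0.0791
  terminal-flowered inflated-pod: (33 − 33.375)² / 33.375 = 0.0042
  terminal-flowered constricted-pod: (10 − 11.125)² / 11.125 = 0.1138
χ² = 0.0002 + 0.0791 + 0.0042 + 0.1138 = 0.1973 ≈ 0.197

0.197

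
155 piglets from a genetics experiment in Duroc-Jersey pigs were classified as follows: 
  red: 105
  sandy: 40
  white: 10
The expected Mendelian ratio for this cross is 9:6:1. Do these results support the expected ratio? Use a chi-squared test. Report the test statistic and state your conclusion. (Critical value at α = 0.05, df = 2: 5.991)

Total ratio parts = 16. Expected numbers out of 155:
  red: 155 × 9/16 = 87.1875
  sandy: 155 × 6/16 = 58.125
  white: 155 × 1/16 = 9.6875
χ² = Σ (O − E)² / E
  red: (105 − 87.1875)² / 87.1875 = 3.6391
  sandy: (40 − 58.125)² / 58.125 = 5.6519
  white: (10 − 9.6875)² / 9.6875 = 0.0101
χ² = 3.6391 + 5.6519 + 0.0101 = 9.3011 ≈ 9.301
Degrees of freedom = 3 − 1 = 2; critical value at α = 0.05 is 5.991.
Since 9.301 > 5.991, we reject the null hypothesis — the data do not fit the 9:6:1 ratio.

9.301; not consistent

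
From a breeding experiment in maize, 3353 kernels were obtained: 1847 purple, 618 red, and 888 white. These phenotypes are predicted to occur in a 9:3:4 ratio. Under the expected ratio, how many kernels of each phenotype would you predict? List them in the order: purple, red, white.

1886.0625, 628.6875, 838.25

Total ratio parts = 16. Expected numbers out of 3353:
  purple: 3353 × 9/16 = 1886.0625
  red: 3353 × 3/16 = 628.6875
  white: 3353 × 4/16 = 838.25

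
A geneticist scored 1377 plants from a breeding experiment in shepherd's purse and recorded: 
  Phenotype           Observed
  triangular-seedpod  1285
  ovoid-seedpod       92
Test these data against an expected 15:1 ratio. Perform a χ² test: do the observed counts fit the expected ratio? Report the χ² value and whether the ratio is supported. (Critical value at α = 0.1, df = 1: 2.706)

Under the 15:1 hypothesis (Σ ratio = 16, N = 1377):
  triangular-seedpod: 1377 × 15/16 = 1290.9375
  ovoid-seedpod: 1377 × 1/16 = 86.0625
χ² = Σ (O − E)² / E
  triangular-seedpod: (1285 − 1290.9375)² / 1290.9375 = 0.0273
  ovoid-seedpod: (92 − 86.0625)² / 86.0625 = 0.4096
χ² = 0.0273 + 0.4096 = 0.4369 ≈ 0.437
Degrees of freedom = 2 − 1 = 1; critical value at α = 0.1 is 2.706.
Since 0.437 < 2.706, we fail to reject the null hypothesis — the data are consistent with the 15:1 ratio.

0.437; consistent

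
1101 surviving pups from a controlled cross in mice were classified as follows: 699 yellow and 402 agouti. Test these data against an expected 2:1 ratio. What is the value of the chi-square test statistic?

The 2:1 ratio has 3 parts, so with N = 1101 the expected counts are:
  yellow: 1101 × 2/3 = 734
  agouti: 1101 × 1/3 = 367
χ² = Σ (O − E)² / E
  yellow: (699 − 734)² / 734 = 1.6689
  agouti: (402 − 367)² / 367 = 3.3379
χ² = 1.6689 + 3.3379 = 5.0068 ≈ 5.007

5.007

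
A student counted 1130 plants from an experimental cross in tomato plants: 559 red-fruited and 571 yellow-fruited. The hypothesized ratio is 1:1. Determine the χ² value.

Expected counts for N = 1130 under a 1:1 ratio (total parts = 2):
  red-fruited: 1130 × 1/2 = 565
  yellow-fruited: 1130 × 1/2 = 565
χ² = Σ (O − E)² / E
  red-fruited: (559 − 565)² / 565 = 0.0637
  yellow-fruited: (571 − 565)² / 565 = 0.0637
χ² = 0.0637 + 0.0637 = 0.1274 ≈ 0.127

0.127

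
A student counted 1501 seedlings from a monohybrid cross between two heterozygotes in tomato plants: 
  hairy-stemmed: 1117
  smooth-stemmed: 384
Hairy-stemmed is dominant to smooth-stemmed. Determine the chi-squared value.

0.272

For a monohybrid cross between heterozygotes with complete dominance, the expected phenotypic ratio is 3:1.
Under the 3:1 hypothesis (Σ ratio = 4, N = 1501):
  hairy-stemmed: 1501 × 3/4 = 1125.75
  smooth-stemmed: 1501 × 1/4 = 375.25
χ² = Σ (O − E)² / E
  hairy-stemmed: (1117 − 1125.75)² / 1125.75 = 0.0680
  smooth-stemmed: (384 − 375.25)² / 375.25 = 0.2040
χ² = 0.0680 + 0.2040 = 0.272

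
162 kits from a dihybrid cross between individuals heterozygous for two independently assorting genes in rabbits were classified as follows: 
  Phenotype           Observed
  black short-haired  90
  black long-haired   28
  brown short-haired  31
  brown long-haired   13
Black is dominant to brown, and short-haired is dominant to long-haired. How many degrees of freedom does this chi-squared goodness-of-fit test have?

A dihybrid F₂ with independent assortment and complete dominance at both loci gives a 9:3:3:1 phenotypic ratio.
A goodness-of-fit test with 4 phenotype classes has df = 4 − 1 = 3.

3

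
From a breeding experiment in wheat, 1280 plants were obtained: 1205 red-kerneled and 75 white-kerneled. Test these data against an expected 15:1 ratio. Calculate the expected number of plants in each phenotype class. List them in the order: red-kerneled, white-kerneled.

1200, 80

Expected counts for N = 1280 under a 15:1 ratio (total parts = 16):
  red-kerneled: 1280 × 15/16 = 1200
  white-kerneled: 1280 × 1/16 = 80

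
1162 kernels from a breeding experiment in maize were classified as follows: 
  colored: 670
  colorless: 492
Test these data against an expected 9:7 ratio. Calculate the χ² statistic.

The 9:7 ratio has 16 parts, so with N = 1162 the expected counts are:
  colored: 1162 × 9/16 = 653.625
  colorless: 1162 × 7/16 = 508.375
χ² = Σ (O − E)² / E
  colored: (670 − 653.625)² / 653.625 = 0.4102
  colorless: (492 − 508.375)² / 508.375 = 0.5274
χ² = 0.4102 + 0.5274 = 0.9376 ≈ 0.938

0.938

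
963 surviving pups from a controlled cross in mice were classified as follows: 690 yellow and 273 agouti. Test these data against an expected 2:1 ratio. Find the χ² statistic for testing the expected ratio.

10.766

Expected counts for N = 963 under a 2:1 ratio (total parts = 3):
  yellow: 963 × 2/3 = 642
  agouti: 963 × 1/3 = 321
χ² = Σ (O − E)² / E
  yellow: (690 − 642)² / 642 = 3.5888
  agouti: (273 − 321)² / 321 = 7.1776
χ² = 3.5888 + 7.1776 = 10.7664 ≈ 10.766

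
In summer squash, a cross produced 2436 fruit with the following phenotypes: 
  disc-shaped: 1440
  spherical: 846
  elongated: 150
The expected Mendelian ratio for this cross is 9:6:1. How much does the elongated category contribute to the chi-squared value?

The 9:6:1 ratio has 16 parts, so with N = 2436 the expected counts are:
  disc-shaped: 2436 × 9/16 = 1370.25
  spherical: 2436 × 6/16 = 913.5
  elongated: 2436 × 1/16 = 152.25
Contribution of elongated: (150 − 152.25)² / 152.25 = 0.0333

0.033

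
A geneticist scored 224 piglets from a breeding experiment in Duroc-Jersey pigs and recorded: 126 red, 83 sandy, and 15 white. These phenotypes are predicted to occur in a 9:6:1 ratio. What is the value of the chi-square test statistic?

The 9:6:1 ratio has 16 parts, so with N = 224 the expected counts are:
  red: 224 × 9/16 = 126
  sandy: 224 × 6/16 = 84
  white: 224 × 1/16 = 14
χ² = Σ (O − E)² / E
  red: (126 − 126)² / 126 = 0.0000
  sandy: (83 − 84)² / 84 = 0.0119
  white: (15 − 14)² / 14 = 0.0714
χ² = 0.0000 + 0.0119 + 0.0714 = 0.0833 ≈ 0.083

0.083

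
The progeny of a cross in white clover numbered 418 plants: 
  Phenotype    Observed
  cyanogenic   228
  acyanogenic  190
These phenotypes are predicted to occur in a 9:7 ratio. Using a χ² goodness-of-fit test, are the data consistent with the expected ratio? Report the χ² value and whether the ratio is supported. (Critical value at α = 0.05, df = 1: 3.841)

0.494; consistent

Expected counts for N = 418 under a 9:7 ratio (total parts = 16):
  cyanogenic: 418 × 9/16 = 235.125
  acyanogenic: 418 × 7/16 = 182.875
χ² = Σ (O − E)² / E
  cyanogenic: (228 − 235.125)² / 235.125 = 0.2159
  acyanogenic: (190 − 182.875)² / 182.875 = 0.2776
χ² = 0.2159 + 0.2776 = 0.4935 ≈ 0.494
Degrees of freedom = 2 − 1 = 1; critical value at α = 0.05 is 3.841.
Since 0.494 < 3.841, we fail to reject the null hypothesis — the data are consistent with the 9:7 ratio.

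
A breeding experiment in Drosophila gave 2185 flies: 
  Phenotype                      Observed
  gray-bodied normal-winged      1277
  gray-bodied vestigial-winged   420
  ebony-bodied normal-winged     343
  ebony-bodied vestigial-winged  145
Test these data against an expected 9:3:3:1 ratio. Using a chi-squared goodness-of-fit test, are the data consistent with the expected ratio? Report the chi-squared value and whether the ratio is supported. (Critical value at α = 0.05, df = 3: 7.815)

Expected counts for N = 2185 under a 9:3:3:1 ratio (total parts = 16):
  gray-bodied normal-winged: 2185 × 9/16 = 1229.0625
  gray-bodied vestigial-winged: 2185 × 3/16 = 409.6875
  ebony-bodied normal-winged: 2185 × 3/16 = 409.6875
  ebony-bodied vestigial-winged: 2185 × 1/16 = 136.5625
χ² = Σ (O − E)² / E
  gray-bodied normal-winged: (1277 − 1229.0625)² / 1229.0625 = 1.8697
  gray-bodied vestigial-winged: (420 − 409.6875)² / 409.6875 = 0.2596
  ebony-bodied normal-winged: (343 − 409.6875)² / 409.6875 = 10.8552
  ebony-bodied vestigial-winged: (145 − 136.5625)² / 136.5625 = 0.5213
χ² = 1.8697 + 0.2596 + 10.8552 + 0.5213 = 13.5058 ≈ 13.506
Degrees of freedom = 4 − 1 = 3; critical value at α = 0.05 is 7.815.
Since 13.506 > 7.815, we reject the null hypothesis — the data do not fit the 9:3:3:1 ratio.

13.506; not consistent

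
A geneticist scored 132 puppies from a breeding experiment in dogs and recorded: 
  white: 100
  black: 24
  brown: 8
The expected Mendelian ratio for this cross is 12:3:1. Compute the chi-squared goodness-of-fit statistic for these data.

0.040

Total ratio parts = 16. Expected numbers out of 132:
  white: 132 × 12/16 = 99
  black: 132 × 3/16 = 24.75
  brown: 132 × 1/16 = 8.25
χ² = Σ (O − E)² / E
  white: (100 − 99)² / 99 = 0.0101
  black: (24 − 24.75)² / 24.75 = 0.0227
  brown: (8 − 8.25)² / 8.25 = 0.0076
χ² = 0.0101 + 0.0227 + 0.0076 = 0.0404 ≈ 0.040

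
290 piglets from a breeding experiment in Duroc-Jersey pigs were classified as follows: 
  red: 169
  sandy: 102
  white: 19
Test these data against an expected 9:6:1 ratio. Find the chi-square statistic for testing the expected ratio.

0.673

The 9:6:1 ratio has 16 parts, so with N = 290 the expected counts are:
  red: 290 × 9/16 = 163.125
  sandy: 290 × 6/16 = 108.75
  white: 290 × 1/16 = 18.125
χ² = Σ (O − E)² / E
  red: (169 − 163.125)² / 163.125 = 0.2116
  sandy: (102 − 108.75)² / 108.75 = 0.4190
  white: (19 − 18.125)² / 18.125 = 0.0422
χ² = 0.2116 + 0.4190 + 0.0422 = 0.6728 ≈ 0.673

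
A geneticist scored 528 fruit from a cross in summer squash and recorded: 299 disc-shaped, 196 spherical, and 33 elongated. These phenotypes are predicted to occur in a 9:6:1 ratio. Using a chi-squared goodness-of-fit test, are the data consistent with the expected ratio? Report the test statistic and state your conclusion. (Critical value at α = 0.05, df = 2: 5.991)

0.034; consistent

Expected counts for N = 528 under a 9:6:1 ratio (total parts = 16):
  disc-shaped: 528 × 9/16 = 297
  spherical: 528 × 6/16 = 198
  elongated: 528 × 1/16 = 33
χ² = Σ (O − E)² / E
  disc-shaped: (299 − 297)² / 297 = 0.0135
  spherical: (196 − 198)² / 198 = 0.0202
  elongated: (33 − 33)² / 33 = 0.0000
χ² = 0.0135 + 0.0202 + 0.0000 = 0.0337 ≈ 0.034
Degrees of freedom = 3 − 1 = 2; critical value at α = 0.05 is 5.991.
Since 0.034 < 5.991, we fail to reject the null hypothesis — the data are consistent with the 9:6:1 ratio.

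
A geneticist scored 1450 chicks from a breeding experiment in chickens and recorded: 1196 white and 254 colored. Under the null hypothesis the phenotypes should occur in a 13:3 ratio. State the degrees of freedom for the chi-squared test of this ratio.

1

A goodness-of-fit test with 2 phenotype classes has df = 2 − 1 = 1.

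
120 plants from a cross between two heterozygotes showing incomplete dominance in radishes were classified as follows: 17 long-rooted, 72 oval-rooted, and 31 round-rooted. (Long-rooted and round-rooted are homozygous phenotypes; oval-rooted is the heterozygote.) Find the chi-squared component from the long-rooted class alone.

5.633

With incomplete dominance, a heterozygote × heterozygote cross gives a 1:2:1 phenotypic ratio.
Expected counts for N = 120 under a 1:2:1 ratio (total parts = 4):
  long-rooted: 120 × 1/4 = 30
  oval-rooted: 120 × 2/4 = 60
  round-rooted: 120 × 1/4 = 30
Contribution of long-rooted: (17 − 30)² / 30 = 5.6333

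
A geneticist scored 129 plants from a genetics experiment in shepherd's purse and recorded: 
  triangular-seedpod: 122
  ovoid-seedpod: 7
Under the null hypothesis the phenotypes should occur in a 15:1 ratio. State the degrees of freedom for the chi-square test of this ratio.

A goodness-of-fit test with 2 phenotype classes has df = 2 − 1 = 1.

1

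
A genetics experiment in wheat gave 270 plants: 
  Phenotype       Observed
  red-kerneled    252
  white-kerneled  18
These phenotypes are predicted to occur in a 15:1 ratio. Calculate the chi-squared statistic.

0.080

Under the 15:1 hypothesis (Σ ratio = 16, N = 270):
  red-kerneled: 270 × 15/16 = 253.125
  white-kerneled: 270 × 1/16 = 16.875
χ² = Σ (O − E)² / E
  red-kerneled: (252 − 253.125)² / 253.125 = 0.0050
  white-kerneled: (18 − 16.875)² / 16.875 = 0.0750
χ² = 0.0050 + 0.0750 = 0.080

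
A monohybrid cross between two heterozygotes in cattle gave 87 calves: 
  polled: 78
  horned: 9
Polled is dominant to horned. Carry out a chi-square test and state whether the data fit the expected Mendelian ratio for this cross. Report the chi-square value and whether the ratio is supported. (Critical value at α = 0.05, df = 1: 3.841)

For a monohybrid cross between heterozygotes with complete dominance, the expected phenotypic ratio is 3:1.
Total ratio parts = 4. Expected numbers out of 87:
  polled: 87 × 3/4 = 65.25
  horned: 87 × 1/4 = 21.75
χ² = Σ (O − E)² / E
  polled: (78 − 65.25)² / 65.25 = 2.4914
  horned: (9 − 21.75)² / 21.75 = 7.4741
χ² = 2.4914 + 7.4741 = 9.9655 ≈ 9.966
Degrees of freedom = 2 − 1 = 1; critical value at α = 0.05 is 3.841.
Since 9.966 > 3.841, we reject the null hypothesis — the data do not fit the 3:1 ratio.

9.966; not consistent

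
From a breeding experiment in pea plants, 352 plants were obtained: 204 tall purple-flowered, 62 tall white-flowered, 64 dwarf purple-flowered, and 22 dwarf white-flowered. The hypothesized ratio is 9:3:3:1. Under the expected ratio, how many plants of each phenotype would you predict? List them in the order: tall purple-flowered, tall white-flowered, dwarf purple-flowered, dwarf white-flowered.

Expected counts for N = 352 under a 9:3:3:1 ratio (total parts = 16):
  tall purple-flowered: 352 × 9/16 = 198
  tall white-flowered: 352 × 3/16 = 66
  dwarf purple-flowered: 352 × 3/16 = 66
  dwarf white-flowered: 352 × 1/16 = 22

198, 66, 66, 22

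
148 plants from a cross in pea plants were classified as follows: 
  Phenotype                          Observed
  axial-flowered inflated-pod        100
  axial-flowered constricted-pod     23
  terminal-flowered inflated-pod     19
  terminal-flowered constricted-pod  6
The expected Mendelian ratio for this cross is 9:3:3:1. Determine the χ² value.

8.084

Under the 9:3:3:1 hypothesis (Σ ratio = 16, N = 148):
  axial-flowered inflated-pod: 148 × 9/16 = 83.25
  axial-flowered constricted-pod: 148 × 3/16 = 27.75
  terminal-flowered inflated-pod: 148 × 3/16 = 27.75
  terminal-flowered constricted-pod: 148 × 1/16 = 9.25
χ² = Σ (O − E)² / E
  axial-flowered inflated-pod: (100 − 83.25)² / 83.25 = 3.3701
  axial-flowered constricted-pod: (23 − 27.75)² / 27.75 = 0.8131
  terminal-flowered inflated-pod: (19 − 27.75)² / 27.75 = 2.7590
  terminal-flowered constricted-pod: (6 − 9.25)² / 9.25 = 1.1419
χ² = 3.3701 + 0.8131 + 2.7590 + 1.1419 = 8.0841 ≈ 8.084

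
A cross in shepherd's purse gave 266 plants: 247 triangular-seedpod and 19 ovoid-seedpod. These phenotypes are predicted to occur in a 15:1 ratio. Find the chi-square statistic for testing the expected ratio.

0.362

Under the 15:1 hypothesis (Σ ratio = 16, N = 266):
  triangular-seedpod: 266 × 15/16 = 249.375
  ovoid-seedpod: 266 × 1/16 = 16.625
χ² = Σ (O − E)² / E
  triangular-seedpod: (247 − 249.375)² / 249.375 = 0.0226
  ovoid-seedpod: (19 − 16.625)² / 16.625 = 0.3393
χ² = 0.0226 + 0.3393 = 0.3619 ≈ 0.362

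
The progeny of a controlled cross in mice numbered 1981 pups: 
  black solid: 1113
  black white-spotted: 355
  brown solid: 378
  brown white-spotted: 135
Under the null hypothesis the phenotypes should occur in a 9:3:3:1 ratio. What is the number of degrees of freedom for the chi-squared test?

3

A goodness-of-fit test with 4 phenotype classes has df = 4 − 1 = 3.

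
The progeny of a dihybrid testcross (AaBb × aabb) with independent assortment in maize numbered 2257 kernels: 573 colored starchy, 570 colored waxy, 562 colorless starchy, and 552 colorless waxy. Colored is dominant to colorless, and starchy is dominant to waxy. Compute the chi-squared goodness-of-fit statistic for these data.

A dihybrid testcross with independent assortment gives a 1:1:1:1 ratio.
Expected counts for N = 2257 under a 1:1:1:1 ratio (total parts = 4):
  colored starchy: 2257 × 1/4 = 564.25
  colored waxy: 2257 × 1/4 = 564.25
  colorless starchy: 2257 × 1/4 = 564.25
  colorless waxy: 2257 × 1/4 = 564.25
χ² = Σ (O − E)² / E
  colored starchy: (573 − 564.25)² / 564.25 = 0.1357
  colored waxy: (570 − 564.25)² / 564.25 = 0.0586
  colorless starchy: (562 − 564.25)² / 564.25 = 0.0090
  colorless waxy: (552 − 564.25)² / 564.25 = 0.2660
χ² = 0.1357 + 0.0586 + 0.0090 + 0.2660 = 0.4693 ≈ 0.469

0.469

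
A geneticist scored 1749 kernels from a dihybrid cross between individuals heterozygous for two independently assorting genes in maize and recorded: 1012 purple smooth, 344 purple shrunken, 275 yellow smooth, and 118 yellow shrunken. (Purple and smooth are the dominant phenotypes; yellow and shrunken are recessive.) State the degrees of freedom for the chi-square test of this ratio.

A dihybrid F₂ with independent assortment and complete dominance at both loci gives a 9:3:3:1 phenotypic ratio.
A goodness-of-fit test with 4 phenotype classes has df = 4 − 1 = 3.

3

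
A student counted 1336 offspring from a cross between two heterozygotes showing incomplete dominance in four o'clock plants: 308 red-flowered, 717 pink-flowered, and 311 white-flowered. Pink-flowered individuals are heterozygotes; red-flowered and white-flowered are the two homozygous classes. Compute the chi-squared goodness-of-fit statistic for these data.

7.202

With incomplete dominance, a heterozygote × heterozygote cross gives a 1:2:1 phenotypic ratio.
The 1:2:1 ratio has 4 parts, so with N = 1336 the expected counts are:
  red-flowered: 1336 × 1/4 = 334
  pink-flowered: 1336 × 2/4 = 668
  white-flowered: 1336 × 1/4 = 334
χ² = Σ (O − E)² / E
  red-flowered: (308 − 334)² / 334 = 2.0240
  pink-flowered: (717 − 668)² / 668 = 3.5943
  white-flowered: (311 − 334)² / 334 = 1.5838
χ² = 2.0240 + 3.5943 + 1.5838 = 7.2021 ≈ 7.202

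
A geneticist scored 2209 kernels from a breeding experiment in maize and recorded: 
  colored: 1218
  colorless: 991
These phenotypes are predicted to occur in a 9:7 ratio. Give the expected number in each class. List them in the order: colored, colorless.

The 9:7 ratio has 16 parts, so with N = 2209 the expected counts are:
  colored: 2209 × 9/16 = 1242.5625
  colorless: 2209 × 7/16 = 966.4375

1242.5625, 966.4375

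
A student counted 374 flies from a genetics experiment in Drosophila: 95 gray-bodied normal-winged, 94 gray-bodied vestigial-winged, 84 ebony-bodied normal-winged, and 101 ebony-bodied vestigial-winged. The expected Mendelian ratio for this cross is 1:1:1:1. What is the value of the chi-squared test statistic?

1.594

The 1:1:1:1 ratio has 4 parts, so with N = 374 the expected counts are:
  gray-bodied normal-winged: 374 × 1/4 = 93.5
  gray-bodied vestigial-winged: 374 × 1/4 = 93.5
  ebony-bodied normal-winged: 374 × 1/4 = 93.5
  ebony-bodied vestigial-winged: 374 × 1/4 = 93.5
χ² = Σ (O − E)² / E
  gray-bodied normal-winged: (95 − 93.5)² / 93.5 = 0.0241
  gray-bodied vestigial-winged: (94 − 93.5)² / 93.5 = 0.0027
  ebony-bodied normal-winged: (84 − 93.5)² / 93.5 = 0.9652
  ebony-bodied vestigial-winged: (101 − 93.5)² / 93.5 = 0.6016
χ² = 0.0241 + 0.0027 + 0.9652 + 0.6016 = 1.5936 ≈ 1.594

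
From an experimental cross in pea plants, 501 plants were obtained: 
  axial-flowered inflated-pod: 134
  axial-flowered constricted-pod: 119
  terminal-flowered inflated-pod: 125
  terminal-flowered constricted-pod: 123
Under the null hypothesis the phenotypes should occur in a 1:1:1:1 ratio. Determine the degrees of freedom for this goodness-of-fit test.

3

A goodness-of-fit test with 4 phenotype classes has df = 4 − 1 = 3.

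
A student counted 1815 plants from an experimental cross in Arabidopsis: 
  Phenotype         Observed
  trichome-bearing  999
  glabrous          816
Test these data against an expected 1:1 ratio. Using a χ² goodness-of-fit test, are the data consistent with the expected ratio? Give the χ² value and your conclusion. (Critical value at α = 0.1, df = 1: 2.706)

18.451; not consistent

Expected counts for N = 1815 under a 1:1 ratio (total parts = 2):
  trichome-bearing: 1815 × 1/2 = 907.5
  glabrous: 1815 × 1/2 = 907.5
χ² = Σ (O − E)² / E
  trichome-bearing: (999 − 907.5)² / 907.5 = 9.2256
  glabrous: (816 − 907.5)² / 907.5 = 9.2256
χ² = 9.2256 + 9.2256 = 18.4512 ≈ 18.451
Degrees of freedom = 2 − 1 = 1; critical value at α = 0.1 is 2.706.
Since 18.451 > 2.706, we reject the null hypothesis — the data do not fit the 1:1 ratio.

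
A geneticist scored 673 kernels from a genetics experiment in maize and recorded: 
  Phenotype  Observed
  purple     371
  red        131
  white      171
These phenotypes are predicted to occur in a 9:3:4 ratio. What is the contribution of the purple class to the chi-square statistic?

0.151

Expected counts for N = 673 under a 9:3:4 ratio (total parts = 16):
  purple: 673 × 9/16 = 378.5625
  red: 673 × 3/16 = 126.1875
  white: 673 × 4/16 = 168.25
Contribution of purple: (371 − 378.5625)² / 378.5625 = 0.1511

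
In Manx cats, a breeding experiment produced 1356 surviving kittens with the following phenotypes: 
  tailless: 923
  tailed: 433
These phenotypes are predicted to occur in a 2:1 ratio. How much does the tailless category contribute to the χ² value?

0.399

Total ratio parts = 3. Expected numbers out of 1356:
  tailless: 1356 × 2/3 = 904
  tailed: 1356 × 1/3 = 452
Contribution of tailless: (923 − 904)² / 904 = 0.3993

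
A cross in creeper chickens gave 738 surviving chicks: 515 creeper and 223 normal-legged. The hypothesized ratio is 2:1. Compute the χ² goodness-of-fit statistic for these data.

3.226

Expected counts for N = 738 under a 2:1 ratio (total parts = 3):
  creeper: 738 × 2/3 = 492
  normal-legged: 738 × 1/3 = 246
χ² = Σ (O − E)² / E
  creeper: (515 − 492)² / 492 = 1.0752
  normal-legged: (223 − 246)² / 246 = 2.1504
χ² = 1.0752 + 2.1504 = 3.2256 ≈ 3.226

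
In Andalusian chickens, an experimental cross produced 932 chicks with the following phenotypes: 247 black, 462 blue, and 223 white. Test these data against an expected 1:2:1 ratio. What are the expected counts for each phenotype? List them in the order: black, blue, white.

233, 466, 233

Expected counts for N = 932 under a 1:2:1 ratio (total parts = 4):
  black: 932 × 1/4 = 233
  blue: 932 × 2/4 = 466
  white: 932 × 1/4 = 233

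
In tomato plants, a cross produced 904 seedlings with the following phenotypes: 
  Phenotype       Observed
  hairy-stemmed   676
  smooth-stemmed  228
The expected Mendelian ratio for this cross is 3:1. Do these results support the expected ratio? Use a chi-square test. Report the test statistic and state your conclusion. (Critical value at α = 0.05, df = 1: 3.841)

The 3:1 ratio has 4 parts, so with N = 904 the expected counts are:
  hairy-stemmed: 904 × 3/4 = 678
  smooth-stemmed: 904 × 1/4 = 226
χ² = Σ (O − E)² / E
  hairy-stemmed: (676 − 678)² / 678 = 0.0059
  smooth-stemmed: (228 − 226)² / 226 = 0.0177
χ² = 0.0059 + 0.0177 = 0.0236 ≈ 0.024
Degrees of freedom = 2 − 1 = 1; critical value at α = 0.05 is 3.841.
Since 0.024 < 3.841, we fail to reject the null hypothesis — the data are consistent with the 3:1 ratio.

0.024; consistent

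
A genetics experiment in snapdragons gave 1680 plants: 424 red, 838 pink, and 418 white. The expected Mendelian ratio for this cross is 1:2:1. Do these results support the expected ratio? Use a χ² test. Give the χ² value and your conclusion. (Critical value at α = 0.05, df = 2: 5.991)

0.052; consistent

Expected counts for N = 1680 under a 1:2:1 ratio (total parts = 4):
  red: 1680 × 1/4 = 420
  pink: 1680 × 2/4 = 840
  white: 1680 × 1/4 = 420
χ² = Σ (O − E)² / E
  red: (424 − 420)² / 420 = 0.0381
  pink: (838 − 840)² / 840 = 0.0048
  white: (418 − 420)² / 420 = 0.0095
χ² = 0.0381 + 0.0048 + 0.0095 = 0.0524 ≈ 0.052
Degrees of freedom = 3 − 1 = 2; critical value at α = 0.05 is 5.991.
Since 0.052 < 5.991, we fail to reject the null hypothesis — the data are consistent with the 1:2:1 ratio.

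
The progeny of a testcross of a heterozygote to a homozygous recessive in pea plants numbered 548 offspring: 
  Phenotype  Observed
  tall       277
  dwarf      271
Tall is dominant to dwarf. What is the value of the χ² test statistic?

A testcross of a heterozygote (Aa × aa) gives a 1:1 phenotypic ratio.
Expected counts for N = 548 under a 1:1 ratio (total parts = 2):
  tall: 548 × 1/2 = 274
  dwarf: 548 × 1/2 = 274
χ² = Σ (O − E)² / E
  tall: (277 − 274)² / 274 = 0.0328
  dwarf: (271 − 274)² / 274 = 0.0328
χ² = 0.0328 + 0.0328 = 0.0656 ≈ 0.066

0.066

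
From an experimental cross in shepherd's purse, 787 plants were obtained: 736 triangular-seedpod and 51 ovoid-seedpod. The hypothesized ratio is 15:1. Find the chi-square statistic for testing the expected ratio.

Total ratio parts = 16. Expected numbers out of 787:
  triangular-seedpod: 787 × 15/16 = 737.8125
  ovoid-seedpod: 787 × 1/16 = 49.1875
χ² = Σ (O − E)² / E
  triangular-seedpod: (736 − 737.8125)² / 737.8125 = 0.0045
  ovoid-seedpod: (51 − 49.1875)² / 49.1875 = 0.0668
χ² = 0.0045 + 0.0668 = 0.0713 ≈ 0.071

0.071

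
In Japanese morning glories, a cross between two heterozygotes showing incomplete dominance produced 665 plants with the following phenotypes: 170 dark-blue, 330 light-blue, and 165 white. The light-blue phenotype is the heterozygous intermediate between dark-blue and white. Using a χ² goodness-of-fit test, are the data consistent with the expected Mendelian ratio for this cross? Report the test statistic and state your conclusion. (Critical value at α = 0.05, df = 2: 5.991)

0.113; consistent

With incomplete dominance, a heterozygote × heterozygote cross gives a 1:2:1 phenotypic ratio.
Under the 1:2:1 hypothesis (Σ ratio = 4, N = 665):
  dark-blue: 665 × 1/4 = 166.25
  light-blue: 665 × 2/4 = 332.5
  white: 665 × 1/4 = 166.25
χ² = Σ (O − E)² / E
  dark-blue: (170 − 166.25)² / 166.25 = 0.0846
  light-blue: (330 − 332.5)² / 332.5 = 0.0188
  white: (165 − 166.25)² / 166.25 = 0.0094
χ² = 0.0846 + 0.0188 + 0.0094 = 0.1128 ≈ 0.113
Degrees of freedom = 3 − 1 = 2; critical value at α = 0.05 is 5.991.
Since 0.113 < 5.991, we fail to reject the null hypothesis — the data are consistent with the 1:2:1 ratio.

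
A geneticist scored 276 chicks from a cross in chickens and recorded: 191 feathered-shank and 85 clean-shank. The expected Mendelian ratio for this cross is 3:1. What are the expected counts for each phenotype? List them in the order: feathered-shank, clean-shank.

Total ratio parts = 4. Expected numbers out of 276:
  feathered-shank: 276 × 3/4 = 207
  clean-shank: 276 × 1/4 = 69

207, 69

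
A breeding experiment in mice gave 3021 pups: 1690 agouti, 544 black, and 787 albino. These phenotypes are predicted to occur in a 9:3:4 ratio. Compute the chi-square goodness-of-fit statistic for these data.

2.275

Under the 9:3:4 hypothesis (Σ ratio = 16, N = 3021):
  agouti: 3021 × 9/16 = 1699.3125
  black: 3021 × 3/16 = 566.4375
  albino: 3021 × 4/16 = 755.25
χ² = Σ (O − E)² / E
  agouti: (1690 − 1699.3125)² / 1699.3125 = 0.0510
  black: (544 − 566.4375)² / 566.4375 = 0.8888
  albino: (787 − 755.25)² / 755.25 = 1.3347
χ² = 0.0510 + 0.8888 + 1.3347 = 2.2745 ≈ 2.275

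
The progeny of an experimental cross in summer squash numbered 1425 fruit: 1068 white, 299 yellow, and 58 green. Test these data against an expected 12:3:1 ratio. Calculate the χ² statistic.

14.622

Total ratio parts = 16. Expected numbers out of 1425:
  white: 1425 × 12/16 = 1068.75
  yellow: 1425 × 3/16 = 267.1875
  green: 1425 × 1/16 = 89.0625
χ² = Σ (O − E)² / E
  white: (1068 − 1068.75)² / 1068.75 = 0.0005
  yellow: (299 − 267.1875)² / 267.1875 = 3.7877
  green: (58 − 89.0625)² / 89.0625 = 10.8337
χ² = 0.0005 + 3.7877 + 10.8337 = 14.6219 ≈ 14.622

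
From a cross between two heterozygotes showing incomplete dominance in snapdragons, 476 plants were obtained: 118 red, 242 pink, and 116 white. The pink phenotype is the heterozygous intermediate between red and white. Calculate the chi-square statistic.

With incomplete dominance, a heterozygote × heterozygote cross gives a 1:2:1 phenotypic ratio.
Expected counts for N = 476 under a 1:2:1 ratio (total parts = 4):
  red: 476 × 1/4 = 119
  pink: 476 × 2/4 = 238
  white: 476 × 1/4 = 119
χ² = Σ (O − E)² / E
  red: (118 − 119)² / 119 = 0.0084
  pink: (242 − 238)² / 238 = 0.0672
  white: (116 − 119)² / 119 = 0.0756
χ² = 0.0084 + 0.0672 + 0.0756 = 0.1512 ≈ 0.151

0.151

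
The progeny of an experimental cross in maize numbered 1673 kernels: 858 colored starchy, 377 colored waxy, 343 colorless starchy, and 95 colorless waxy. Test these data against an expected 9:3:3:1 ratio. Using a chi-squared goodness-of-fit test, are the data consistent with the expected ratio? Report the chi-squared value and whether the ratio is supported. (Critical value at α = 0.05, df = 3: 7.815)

Total ratio parts = 16. Expected numbers out of 1673:
  colored starchy: 1673 × 9/16 = 941.0625
  colored waxy: 1673 × 3/16 = 313.6875
  colorless starchy: 1673 × 3/16 = 313.6875
  colorless waxy: 1673 × 1/16 = 104.5625
χ² = Σ (O − E)² / E
  colored starchy: (858 − 941.0625)² / 941.0625 = 7.3315
  colored waxy: (377 − 313.6875)² / 313.6875 = 12.7786
  colorless starchy: (343 − 313.6875)² / 313.6875 = 2.7391
  colorless waxy: (95 − 104.5625)² / 104.5625 = 0.8745
χ² = 7.3315 + 12.7786 + 2.7391 + 0.8745 = 23.7237 ≈ 23.724
Degrees of freedom = 4 − 1 = 3; critical value at α = 0.05 is 7.815.
Since 23.724 > 7.815, we reject the null hypothesis — the data do not fit the 9:3:3:1 ratio.

23.724; not consistent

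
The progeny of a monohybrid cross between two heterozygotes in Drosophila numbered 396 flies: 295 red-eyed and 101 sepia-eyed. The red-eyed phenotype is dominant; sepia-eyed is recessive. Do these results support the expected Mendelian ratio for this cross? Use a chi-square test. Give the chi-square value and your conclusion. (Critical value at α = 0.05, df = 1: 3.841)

For a monohybrid cross between heterozygotes with complete dominance, the expected phenotypic ratio is 3:1.
The 3:1 ratio has 4 parts, so with N = 396 the expected counts are:
  red-eyed: 396 × 3/4 = 297
  sepia-eyed: 396 × 1/4 = 99
χ² = Σ (O − E)² / E
  red-eyed: (295 − 297)² / 297 = 0.0135
  sepia-eyed: (101 − 99)² / 99 = 0.0404
χ² = 0.0135 + 0.0404 = 0.0539 ≈ 0.054
Degrees of freedom = 2 − 1 = 1; critical value at α = 0.05 is 3.841.
Since 0.054 < 3.841, we fail to reject the null hypothesis — the data are consistent with the 3:1 ratio.

0.054; consistent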